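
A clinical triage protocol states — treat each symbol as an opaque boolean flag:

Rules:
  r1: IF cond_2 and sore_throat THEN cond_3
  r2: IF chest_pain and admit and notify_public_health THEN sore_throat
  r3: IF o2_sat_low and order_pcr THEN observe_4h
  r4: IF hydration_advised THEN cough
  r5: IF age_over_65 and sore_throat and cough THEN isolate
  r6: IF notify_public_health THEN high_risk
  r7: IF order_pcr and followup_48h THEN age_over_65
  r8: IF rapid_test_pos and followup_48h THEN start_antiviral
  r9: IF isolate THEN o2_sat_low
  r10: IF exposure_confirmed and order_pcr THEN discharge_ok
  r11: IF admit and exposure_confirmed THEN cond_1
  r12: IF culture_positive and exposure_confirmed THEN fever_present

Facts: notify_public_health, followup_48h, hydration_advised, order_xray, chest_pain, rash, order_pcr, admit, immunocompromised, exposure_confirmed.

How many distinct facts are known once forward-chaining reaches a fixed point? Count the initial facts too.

Round 1: r2 [IF chest_pain and admit and notify_public_health THEN sore_throat]; r4 [IF hydration_advised THEN cough]; r6 [IF notify_public_health THEN high_risk]; r7 [IF order_pcr and followup_48h THEN age_over_65]; r10 [IF exposure_confirmed and order_pcr THEN discharge_ok]; r11 [IF admit and exposure_confirmed THEN cond_1]. New: sore_throat, cough, high_risk, age_over_65, discharge_ok, cond_1.
Round 2: r5 [IF age_over_65 and sore_throat and cough THEN isolate]. New: isolate.
Round 3: r9 [IF isolate THEN o2_sat_low]. New: o2_sat_low.
Round 4: r3 [IF o2_sat_low and order_pcr THEN observe_4h]. New: observe_4h.
Closure: {admit, age_over_65, chest_pain, cond_1, cough, discharge_ok, exposure_confirmed, followup_48h, high_risk, hydration_advised, immunocompromised, isolate, notify_public_health, o2_sat_low, observe_4h, order_pcr, order_xray, rash, sore_throat} — 19 facts.

19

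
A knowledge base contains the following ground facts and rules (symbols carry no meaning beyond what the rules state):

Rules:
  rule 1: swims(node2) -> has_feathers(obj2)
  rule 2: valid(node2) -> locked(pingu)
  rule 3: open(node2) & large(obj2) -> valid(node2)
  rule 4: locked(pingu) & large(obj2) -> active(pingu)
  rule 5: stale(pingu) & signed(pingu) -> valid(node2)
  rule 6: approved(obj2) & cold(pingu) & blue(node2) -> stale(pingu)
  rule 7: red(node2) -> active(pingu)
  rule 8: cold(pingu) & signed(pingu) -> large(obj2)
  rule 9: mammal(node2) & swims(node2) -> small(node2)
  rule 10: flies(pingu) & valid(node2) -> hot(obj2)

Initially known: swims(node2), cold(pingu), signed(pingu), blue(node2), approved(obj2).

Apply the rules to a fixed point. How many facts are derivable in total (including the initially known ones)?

11

Round 1: rule 1 [swims(node2) -> has_feathers(obj2)]; rule 6 [approved(obj2) & cold(pingu) & blue(node2) -> stale(pingu)]; rule 8 [cold(pingu) & signed(pingu) -> large(obj2)]. New: has_feathers(obj2), stale(pingu), large(obj2).
Round 2: rule 5 [stale(pingu) & signed(pingu) -> valid(node2)]. New: valid(node2).
Round 3: rule 2 [valid(node2) -> locked(pingu)]. New: locked(pingu).
Round 4: rule 4 [locked(pingu) & large(obj2) -> active(pingu)]. New: active(pingu).
Closure: {active(pingu), approved(obj2), blue(node2), cold(pingu), has_feathers(obj2), large(obj2), locked(pingu), signed(pingu), stale(pingu), swims(node2), valid(node2)} — 11 facts.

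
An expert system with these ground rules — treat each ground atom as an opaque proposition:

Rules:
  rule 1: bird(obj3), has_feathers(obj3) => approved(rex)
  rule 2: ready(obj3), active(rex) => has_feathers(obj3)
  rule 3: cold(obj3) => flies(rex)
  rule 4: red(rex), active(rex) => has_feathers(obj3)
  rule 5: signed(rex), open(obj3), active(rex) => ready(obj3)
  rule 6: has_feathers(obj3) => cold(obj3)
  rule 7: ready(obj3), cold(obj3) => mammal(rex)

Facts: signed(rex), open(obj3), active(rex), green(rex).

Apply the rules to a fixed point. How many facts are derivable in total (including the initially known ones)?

9

[1] rule 5 [signed(rex), open(obj3), active(rex) => ready(obj3)]. ⇒ new: ready(obj3).
[2] rule 2 [ready(obj3), active(rex) => has_feathers(obj3)]. ⇒ new: has_feathers(obj3).
[3] rule 6 [has_feathers(obj3) => cold(obj3)]. ⇒ new: cold(obj3).
[4] rule 3 [cold(obj3) => flies(rex)]; rule 7 [ready(obj3), cold(obj3) => mammal(rex)]. ⇒ new: flies(rex), mammal(rex).
Closure: {active(rex), cold(obj3), flies(rex), green(rex), has_feathers(obj3), mammal(rex), open(obj3), ready(obj3), signed(rex)} — 9 facts.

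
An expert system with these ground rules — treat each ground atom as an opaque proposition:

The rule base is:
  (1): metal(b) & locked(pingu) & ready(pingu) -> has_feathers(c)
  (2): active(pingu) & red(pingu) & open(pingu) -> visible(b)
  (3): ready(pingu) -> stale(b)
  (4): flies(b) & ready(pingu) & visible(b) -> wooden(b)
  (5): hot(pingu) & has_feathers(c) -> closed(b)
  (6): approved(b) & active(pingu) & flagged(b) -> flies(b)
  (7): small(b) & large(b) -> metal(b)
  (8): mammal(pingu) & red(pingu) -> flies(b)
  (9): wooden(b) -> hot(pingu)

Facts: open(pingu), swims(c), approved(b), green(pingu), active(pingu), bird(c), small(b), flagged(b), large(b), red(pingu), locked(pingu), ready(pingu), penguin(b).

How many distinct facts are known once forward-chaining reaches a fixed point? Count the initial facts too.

Round 1: (2) [active(pingu) & red(pingu) & open(pingu) -> visible(b)]; (3) [ready(pingu) -> stale(b)]; (6) [approved(b) & active(pingu) & flagged(b) -> flies(b)]; (7) [small(b) & large(b) -> metal(b)]. New: visible(b), stale(b), flies(b), metal(b).
Round 2: (1) [metal(b) & locked(pingu) & ready(pingu) -> has_feathers(c)]; (4) [flies(b) & ready(pingu) & visible(b) -> wooden(b)]. New: has_feathers(c), wooden(b).
Round 3: (9) [wooden(b) -> hot(pingu)]. New: hot(pingu).
Round 4: (5) [hot(pingu) & has_feathers(c) -> closed(b)]. New: closed(b).
Closure: {active(pingu), approved(b), bird(c), closed(b), flagged(b), flies(b), green(pingu), has_feathers(c), hot(pingu), large(b), locked(pingu), metal(b), open(pingu), penguin(b), ready(pingu), red(pingu), small(b), stale(b), swims(c), visible(b), wooden(b)} — 21 facts.

21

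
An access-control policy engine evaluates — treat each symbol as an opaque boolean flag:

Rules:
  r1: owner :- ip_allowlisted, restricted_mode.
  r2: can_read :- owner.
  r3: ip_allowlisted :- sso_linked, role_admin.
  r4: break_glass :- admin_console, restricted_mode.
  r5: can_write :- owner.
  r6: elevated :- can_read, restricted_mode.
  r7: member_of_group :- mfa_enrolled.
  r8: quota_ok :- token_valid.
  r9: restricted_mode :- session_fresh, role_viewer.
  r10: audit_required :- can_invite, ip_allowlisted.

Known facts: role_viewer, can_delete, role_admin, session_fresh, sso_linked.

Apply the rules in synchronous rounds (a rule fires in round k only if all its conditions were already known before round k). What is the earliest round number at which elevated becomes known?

Round 1: r3 [ip_allowlisted :- sso_linked, role_admin.]; r9 [restricted_mode :- session_fresh, role_viewer.]. New: ip_allowlisted, restricted_mode.
Round 2: r1 [owner :- ip_allowlisted, restricted_mode.]. New: owner.
Round 3: r2 [can_read :- owner.]; r5 [can_write :- owner.]. New: can_read, can_write.
Round 4: r6 [elevated :- can_read, restricted_mode.]. New: elevated.
elevated first appears in round 4.

4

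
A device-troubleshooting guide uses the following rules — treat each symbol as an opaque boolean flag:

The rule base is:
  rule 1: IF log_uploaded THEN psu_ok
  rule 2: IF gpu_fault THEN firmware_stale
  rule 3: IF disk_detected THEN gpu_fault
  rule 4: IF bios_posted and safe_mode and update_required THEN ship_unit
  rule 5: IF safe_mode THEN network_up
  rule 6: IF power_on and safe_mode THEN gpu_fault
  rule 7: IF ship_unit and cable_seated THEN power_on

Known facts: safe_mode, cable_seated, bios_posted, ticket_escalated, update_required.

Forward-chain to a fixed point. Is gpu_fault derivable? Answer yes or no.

yes

[1] rule 4 [IF bios_posted and safe_mode and update_required THEN ship_unit]; rule 5 [IF safe_mode THEN network_up]. ⇒ new: ship_unit, network_up.
[2] rule 7 [IF ship_unit and cable_seated THEN power_on]. ⇒ new: power_on.
[3] rule 6 [IF power_on and safe_mode THEN gpu_fault]. ⇒ new: gpu_fault.
[4] rule 2 [IF gpu_fault THEN firmware_stale]. ⇒ new: firmware_stale.
gpu_fault appears in round 3, so it is derivable.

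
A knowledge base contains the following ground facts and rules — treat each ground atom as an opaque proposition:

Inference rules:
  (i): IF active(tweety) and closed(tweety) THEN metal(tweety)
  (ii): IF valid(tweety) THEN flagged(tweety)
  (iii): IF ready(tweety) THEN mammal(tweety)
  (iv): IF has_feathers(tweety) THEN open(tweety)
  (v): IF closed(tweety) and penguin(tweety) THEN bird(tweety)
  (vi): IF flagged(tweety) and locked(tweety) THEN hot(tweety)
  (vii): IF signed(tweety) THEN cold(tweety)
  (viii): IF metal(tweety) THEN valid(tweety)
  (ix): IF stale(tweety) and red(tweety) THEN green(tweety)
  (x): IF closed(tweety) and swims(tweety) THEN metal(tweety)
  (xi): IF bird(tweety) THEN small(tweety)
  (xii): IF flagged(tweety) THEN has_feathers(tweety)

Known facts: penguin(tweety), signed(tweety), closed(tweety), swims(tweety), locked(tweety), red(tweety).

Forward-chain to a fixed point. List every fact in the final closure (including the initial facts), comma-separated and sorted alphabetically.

bird(tweety), closed(tweety), cold(tweety), flagged(tweety), has_feathers(tweety), hot(tweety), locked(tweety), metal(tweety), open(tweety), penguin(tweety), red(tweety), signed(tweety), small(tweety), swims(tweety), valid(tweety)

Round 1: (v) [IF closed(tweety) and penguin(tweety) THEN bird(tweety)]; (vii) [IF signed(tweety) THEN cold(tweety)]; (x) [IF closed(tweety) and swims(tweety) THEN metal(tweety)]. New: bird(tweety), cold(tweety), metal(tweety).
Round 2: (viii) [IF metal(tweety) THEN valid(tweety)]; (xi) [IF bird(tweety) THEN small(tweety)]. New: valid(tweety), small(tweety).
Round 3: (ii) [IF valid(tweety) THEN flagged(tweety)]. New: flagged(tweety).
Round 4: (vi) [IF flagged(tweety) and locked(tweety) THEN hot(tweety)]; (xii) [IF flagged(tweety) THEN has_feathers(tweety)]. New: hot(tweety), has_feathers(tweety).
Round 5: (iv) [IF has_feathers(tweety) THEN open(tweety)]. New: open(tweety).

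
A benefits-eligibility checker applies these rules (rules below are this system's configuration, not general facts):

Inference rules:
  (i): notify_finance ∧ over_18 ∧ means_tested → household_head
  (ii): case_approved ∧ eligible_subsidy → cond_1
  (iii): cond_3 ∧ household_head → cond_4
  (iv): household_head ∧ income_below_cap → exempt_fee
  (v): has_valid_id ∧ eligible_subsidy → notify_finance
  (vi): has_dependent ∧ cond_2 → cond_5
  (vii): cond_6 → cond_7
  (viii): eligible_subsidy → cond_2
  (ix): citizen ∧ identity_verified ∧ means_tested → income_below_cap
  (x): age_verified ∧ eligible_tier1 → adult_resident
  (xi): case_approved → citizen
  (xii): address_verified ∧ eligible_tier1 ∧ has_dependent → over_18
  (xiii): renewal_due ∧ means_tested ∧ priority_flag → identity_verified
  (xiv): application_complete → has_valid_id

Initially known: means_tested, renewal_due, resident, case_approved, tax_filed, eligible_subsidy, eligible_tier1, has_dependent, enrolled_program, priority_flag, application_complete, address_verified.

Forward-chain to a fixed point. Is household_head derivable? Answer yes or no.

[1] (ii) [case_approved ∧ eligible_subsidy → cond_1]; (viii) [eligible_subsidy → cond_2]; (xi) [case_approved → citizen]; (xii) [address_verified ∧ eligible_tier1 ∧ has_dependent → over_18]; (xiii) [renewal_due ∧ means_tested ∧ priority_flag → identity_verified]; (xiv) [application_complete → has_valid_id]. ⇒ new: cond_1, cond_2, citizen, over_18, identity_verified, has_valid_id.
[2] (v) [has_valid_id ∧ eligible_subsidy → notify_finance]; (vi) [has_dependent ∧ cond_2 → cond_5]; (ix) [citizen ∧ identity_verified ∧ means_tested → income_below_cap]. ⇒ new: notify_finance, cond_5, income_below_cap.
[3] (i) [notify_finance ∧ over_18 ∧ means_tested → household_head]. ⇒ new: household_head.
[4] (iv) [household_head ∧ income_below_cap → exempt_fee]. ⇒ new: exempt_fee.
household_head appears in round 3, so it is derivable.

yes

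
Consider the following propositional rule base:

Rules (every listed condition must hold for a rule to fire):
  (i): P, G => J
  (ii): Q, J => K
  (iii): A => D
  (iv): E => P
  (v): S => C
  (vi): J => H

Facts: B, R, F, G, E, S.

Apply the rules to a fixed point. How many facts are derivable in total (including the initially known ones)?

10

Round 1: (iv) [E => P]; (v) [S => C]. Adds P, C.
Round 2: (i) [P, G => J]. Adds J.
Round 3: (vi) [J => H]. Adds H.
Closure: {B, C, E, F, G, H, J, P, R, S} — 10 facts.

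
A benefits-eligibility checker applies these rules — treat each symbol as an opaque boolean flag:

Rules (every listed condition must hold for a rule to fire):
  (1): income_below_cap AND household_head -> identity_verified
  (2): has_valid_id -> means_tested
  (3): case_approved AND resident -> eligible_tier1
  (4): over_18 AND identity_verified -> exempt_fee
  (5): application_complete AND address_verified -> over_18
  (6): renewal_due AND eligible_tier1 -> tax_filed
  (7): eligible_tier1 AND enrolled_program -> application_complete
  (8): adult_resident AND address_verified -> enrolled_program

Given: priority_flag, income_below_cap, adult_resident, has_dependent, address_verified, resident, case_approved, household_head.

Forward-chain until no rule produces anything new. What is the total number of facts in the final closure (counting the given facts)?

Round 1: (1) [income_below_cap AND household_head -> identity_verified]; (3) [case_approved AND resident -> eligible_tier1]; (8) [adult_resident AND address_verified -> enrolled_program]. Adds identity_verified, eligible_tier1, enrolled_program.
Round 2: (7) [eligible_tier1 AND enrolled_program -> application_complete]. Adds application_complete.
Round 3: (5) [application_complete AND address_verified -> over_18]. Adds over_18.
Round 4: (4) [over_18 AND identity_verified -> exempt_fee]. Adds exempt_fee.
Closure: {address_verified, adult_resident, application_complete, case_approved, eligible_tier1, enrolled_program, exempt_fee, has_dependent, household_head, identity_verified, income_below_cap, over_18, priority_flag, resident} — 14 facts.

14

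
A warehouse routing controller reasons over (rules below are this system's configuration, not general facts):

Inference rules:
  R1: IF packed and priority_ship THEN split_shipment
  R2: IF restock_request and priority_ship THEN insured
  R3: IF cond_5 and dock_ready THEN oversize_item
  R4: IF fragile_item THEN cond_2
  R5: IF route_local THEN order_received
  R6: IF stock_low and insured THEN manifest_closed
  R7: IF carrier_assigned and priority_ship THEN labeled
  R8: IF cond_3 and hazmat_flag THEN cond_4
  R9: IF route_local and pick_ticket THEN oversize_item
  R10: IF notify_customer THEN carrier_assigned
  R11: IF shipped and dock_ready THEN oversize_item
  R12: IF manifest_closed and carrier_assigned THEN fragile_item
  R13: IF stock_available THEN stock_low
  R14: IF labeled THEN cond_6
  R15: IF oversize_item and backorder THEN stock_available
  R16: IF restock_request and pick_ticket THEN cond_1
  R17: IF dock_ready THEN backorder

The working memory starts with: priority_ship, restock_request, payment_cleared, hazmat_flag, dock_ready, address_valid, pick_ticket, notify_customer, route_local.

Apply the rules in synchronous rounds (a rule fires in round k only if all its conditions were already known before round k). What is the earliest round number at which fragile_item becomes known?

[1] R2 [IF restock_request and priority_ship THEN insured]; R5 [IF route_local THEN order_received]; R9 [IF route_local and pick_ticket THEN oversize_item]; R10 [IF notify_customer THEN carrier_assigned]; R16 [IF restock_request and pick_ticket THEN cond_1]; R17 [IF dock_ready THEN backorder]. ⇒ new: insured, order_received, oversize_item, carrier_assigned, cond_1, backorder.
[2] R7 [IF carrier_assigned and priority_ship THEN labeled]; R15 [IF oversize_item and backorder THEN stock_available]. ⇒ new: labeled, stock_available.
[3] R13 [IF stock_available THEN stock_low]; R14 [IF labeled THEN cond_6]. ⇒ new: stock_low, cond_6.
[4] R6 [IF stock_low and insured THEN manifest_closed]. ⇒ new: manifest_closed.
[5] R12 [IF manifest_closed and carrier_assigned THEN fragile_item]. ⇒ new: fragile_item.
fragile_item first appears in round 5.

5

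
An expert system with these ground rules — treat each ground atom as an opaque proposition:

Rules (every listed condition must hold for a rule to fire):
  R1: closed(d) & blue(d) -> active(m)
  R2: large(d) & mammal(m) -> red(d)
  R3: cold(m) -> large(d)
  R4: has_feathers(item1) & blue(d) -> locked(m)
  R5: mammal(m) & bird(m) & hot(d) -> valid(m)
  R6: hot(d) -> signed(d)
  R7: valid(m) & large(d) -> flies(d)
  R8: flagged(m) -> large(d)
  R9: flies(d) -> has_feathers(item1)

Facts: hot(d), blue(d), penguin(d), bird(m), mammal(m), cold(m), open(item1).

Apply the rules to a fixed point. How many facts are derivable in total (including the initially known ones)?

[1] R3 [cold(m) -> large(d)]; R5 [mammal(m) & bird(m) & hot(d) -> valid(m)]; R6 [hot(d) -> signed(d)]. ⇒ new: large(d), valid(m), signed(d).
[2] R2 [large(d) & mammal(m) -> red(d)]; R7 [valid(m) & large(d) -> flies(d)]. ⇒ new: red(d), flies(d).
[3] R9 [flies(d) -> has_feathers(item1)]. ⇒ new: has_feathers(item1).
[4] R4 [has_feathers(item1) & blue(d) -> locked(m)]. ⇒ new: locked(m).
Closure: {bird(m), blue(d), cold(m), flies(d), has_feathers(item1), hot(d), large(d), locked(m), mammal(m), open(item1), penguin(d), red(d), signed(d), valid(m)} — 14 facts.

14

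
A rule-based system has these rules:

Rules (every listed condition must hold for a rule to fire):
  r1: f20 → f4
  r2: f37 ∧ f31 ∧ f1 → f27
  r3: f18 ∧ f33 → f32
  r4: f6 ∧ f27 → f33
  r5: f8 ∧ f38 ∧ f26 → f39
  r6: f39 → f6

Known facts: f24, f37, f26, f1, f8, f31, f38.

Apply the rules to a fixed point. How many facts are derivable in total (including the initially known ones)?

[1] r2 [f37 ∧ f31 ∧ f1 → f27]; r5 [f8 ∧ f38 ∧ f26 → f39]. ⇒ new: f27, f39.
[2] r6 [f39 → f6]. ⇒ new: f6.
[3] r4 [f6 ∧ f27 → f33]. ⇒ new: f33.
Closure: {f1, f24, f26, f27, f31, f33, f37, f38, f39, f6, f8} — 11 facts.

11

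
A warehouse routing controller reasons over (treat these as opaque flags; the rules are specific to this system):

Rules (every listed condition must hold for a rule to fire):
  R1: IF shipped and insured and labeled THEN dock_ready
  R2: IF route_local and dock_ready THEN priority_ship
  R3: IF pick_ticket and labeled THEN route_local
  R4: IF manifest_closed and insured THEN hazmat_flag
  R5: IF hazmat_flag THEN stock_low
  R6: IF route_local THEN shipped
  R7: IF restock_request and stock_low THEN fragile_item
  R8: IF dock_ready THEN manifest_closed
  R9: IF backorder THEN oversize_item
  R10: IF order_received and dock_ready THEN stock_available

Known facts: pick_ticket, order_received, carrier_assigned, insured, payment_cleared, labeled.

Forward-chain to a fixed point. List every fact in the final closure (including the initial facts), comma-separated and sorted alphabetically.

carrier_assigned, dock_ready, hazmat_flag, insured, labeled, manifest_closed, order_received, payment_cleared, pick_ticket, priority_ship, route_local, shipped, stock_available, stock_low

Round 1 fires R3, giving route_local.
Round 2 fires R6, giving shipped.
Round 3 fires R1, giving dock_ready.
Round 4 fires R2, R8, R10, giving priority_ship, manifest_closed, stock_available.
Round 5 fires R4, giving hazmat_flag.
Round 6 fires R5, giving stock_low.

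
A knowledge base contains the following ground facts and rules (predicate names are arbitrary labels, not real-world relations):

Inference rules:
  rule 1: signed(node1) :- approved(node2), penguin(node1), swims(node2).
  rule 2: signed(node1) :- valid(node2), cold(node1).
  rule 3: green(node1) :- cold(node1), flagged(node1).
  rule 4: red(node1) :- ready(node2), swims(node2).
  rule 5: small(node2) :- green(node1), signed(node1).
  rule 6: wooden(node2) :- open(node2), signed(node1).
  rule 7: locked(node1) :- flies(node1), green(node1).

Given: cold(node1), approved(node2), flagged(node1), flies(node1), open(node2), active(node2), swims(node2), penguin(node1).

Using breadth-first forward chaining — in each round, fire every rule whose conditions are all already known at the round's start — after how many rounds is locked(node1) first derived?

Round 1: rule 1 [signed(node1) :- approved(node2), penguin(node1), swims(node2).]; rule 3 [green(node1) :- cold(node1), flagged(node1).]. Adds signed(node1), green(node1).
Round 2: rule 5 [small(node2) :- green(node1), signed(node1).]; rule 6 [wooden(node2) :- open(node2), signed(node1).]; rule 7 [locked(node1) :- flies(node1), green(node1).]. Adds small(node2), wooden(node2), locked(node1).
locked(node1) first appears in round 2.

2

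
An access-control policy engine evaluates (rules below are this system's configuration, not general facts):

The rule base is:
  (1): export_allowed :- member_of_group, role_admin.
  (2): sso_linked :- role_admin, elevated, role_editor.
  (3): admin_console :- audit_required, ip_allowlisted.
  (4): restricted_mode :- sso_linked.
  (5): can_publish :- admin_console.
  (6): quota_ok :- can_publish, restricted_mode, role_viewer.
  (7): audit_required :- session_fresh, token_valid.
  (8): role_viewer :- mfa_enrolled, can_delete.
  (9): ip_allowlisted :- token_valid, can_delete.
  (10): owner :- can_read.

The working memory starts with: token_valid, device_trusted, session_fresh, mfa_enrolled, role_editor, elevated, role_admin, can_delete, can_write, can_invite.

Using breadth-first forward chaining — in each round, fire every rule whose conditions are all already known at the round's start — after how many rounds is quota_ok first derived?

4

Round 1 fires (2), (7), (8), (9), giving sso_linked, audit_required, role_viewer, ip_allowlisted.
Round 2 fires (3), (4), giving admin_console, restricted_mode.
Round 3 fires (5), giving can_publish.
Round 4 fires (6), giving quota_ok.
quota_ok first appears in round 4.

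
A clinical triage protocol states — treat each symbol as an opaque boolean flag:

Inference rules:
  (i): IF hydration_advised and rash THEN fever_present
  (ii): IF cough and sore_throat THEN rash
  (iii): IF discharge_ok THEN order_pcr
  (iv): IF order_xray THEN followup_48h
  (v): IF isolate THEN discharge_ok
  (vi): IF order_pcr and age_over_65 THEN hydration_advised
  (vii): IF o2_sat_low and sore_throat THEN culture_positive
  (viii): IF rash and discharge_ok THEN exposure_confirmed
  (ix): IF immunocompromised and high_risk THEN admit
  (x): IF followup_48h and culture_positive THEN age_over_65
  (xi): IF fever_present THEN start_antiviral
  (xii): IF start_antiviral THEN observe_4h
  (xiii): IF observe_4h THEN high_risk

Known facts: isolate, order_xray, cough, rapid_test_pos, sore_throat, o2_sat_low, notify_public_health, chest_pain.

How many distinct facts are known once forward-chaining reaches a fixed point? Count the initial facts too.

Round 1: (ii) [IF cough and sore_throat THEN rash]; (iv) [IF order_xray THEN followup_48h]; (v) [IF isolate THEN discharge_ok]; (vii) [IF o2_sat_low and sore_throat THEN culture_positive]. Adds rash, followup_48h, discharge_ok, culture_positive.
Round 2: (iii) [IF discharge_ok THEN order_pcr]; (viii) [IF rash and discharge_ok THEN exposure_confirmed]; (x) [IF followup_48h and culture_positive THEN age_over_65]. Adds order_pcr, exposure_confirmed, age_over_65.
Round 3: (vi) [IF order_pcr and age_over_65 THEN hydration_advised]. Adds hydration_advised.
Round 4: (i) [IF hydration_advised and rash THEN fever_present]. Adds fever_present.
Round 5: (xi) [IF fever_present THEN start_antiviral]. Adds start_antiviral.
Round 6: (xii) [IF start_antiviral THEN observe_4h]. Adds observe_4h.
Round 7: (xiii) [IF observe_4h THEN high_risk]. Adds high_risk.
Closure: {age_over_65, chest_pain, cough, culture_positive, discharge_ok, exposure_confirmed, fever_present, followup_48h, high_risk, hydration_advised, isolate, notify_public_health, o2_sat_low, observe_4h, order_pcr, order_xray, rapid_test_pos, rash, sore_throat, start_antiviral} — 20 facts.

20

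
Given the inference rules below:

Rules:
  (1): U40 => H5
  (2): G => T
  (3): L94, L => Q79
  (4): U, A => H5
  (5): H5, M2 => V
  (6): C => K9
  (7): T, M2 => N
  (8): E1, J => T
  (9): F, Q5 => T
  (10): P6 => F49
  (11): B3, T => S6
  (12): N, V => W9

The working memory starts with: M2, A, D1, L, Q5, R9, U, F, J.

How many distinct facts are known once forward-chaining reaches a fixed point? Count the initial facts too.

14

Round 1: (4) [U, A => H5]; (9) [F, Q5 => T]. New: H5, T.
Round 2: (5) [H5, M2 => V]; (7) [T, M2 => N]. New: V, N.
Round 3: (12) [N, V => W9]. New: W9.
Closure: {A, D1, F, H5, J, L, M2, N, Q5, R9, T, U, V, W9} — 14 facts.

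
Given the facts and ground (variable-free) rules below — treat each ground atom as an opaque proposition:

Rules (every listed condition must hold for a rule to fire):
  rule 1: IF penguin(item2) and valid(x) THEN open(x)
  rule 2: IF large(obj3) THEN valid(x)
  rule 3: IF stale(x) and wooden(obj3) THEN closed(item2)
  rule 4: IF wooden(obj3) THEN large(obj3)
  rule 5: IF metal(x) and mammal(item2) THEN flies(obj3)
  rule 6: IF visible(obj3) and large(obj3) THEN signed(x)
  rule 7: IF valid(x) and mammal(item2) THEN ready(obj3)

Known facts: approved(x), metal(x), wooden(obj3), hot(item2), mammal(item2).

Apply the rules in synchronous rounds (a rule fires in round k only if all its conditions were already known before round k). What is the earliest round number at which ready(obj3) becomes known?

3

Round 1 fires rule 4, rule 5, giving large(obj3), flies(obj3).
Round 2 fires rule 2, giving valid(x).
Round 3 fires rule 7, giving ready(obj3).
ready(obj3) first appears in round 3.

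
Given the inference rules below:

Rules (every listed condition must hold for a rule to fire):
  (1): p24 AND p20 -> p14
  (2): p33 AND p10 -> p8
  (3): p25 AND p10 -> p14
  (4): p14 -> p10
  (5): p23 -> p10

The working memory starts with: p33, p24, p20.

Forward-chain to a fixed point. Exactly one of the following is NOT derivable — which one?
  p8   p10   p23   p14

p23

Round 1 fires (1), giving p14.
Round 2 fires (4), giving p10.
Round 3 fires (2), giving p8.
Derived: p14 (round 1), p8 (round 3), p10 (round 2). p23 never appears in any round.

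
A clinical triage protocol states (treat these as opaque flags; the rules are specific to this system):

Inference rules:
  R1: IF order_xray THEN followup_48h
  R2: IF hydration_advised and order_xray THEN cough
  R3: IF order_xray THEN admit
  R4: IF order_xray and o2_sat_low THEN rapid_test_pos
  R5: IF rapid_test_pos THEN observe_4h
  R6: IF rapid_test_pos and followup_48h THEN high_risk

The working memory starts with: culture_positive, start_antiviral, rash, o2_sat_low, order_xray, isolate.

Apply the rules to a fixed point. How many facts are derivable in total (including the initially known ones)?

Round 1: R1 [IF order_xray THEN followup_48h]; R3 [IF order_xray THEN admit]; R4 [IF order_xray and o2_sat_low THEN rapid_test_pos]. New: followup_48h, admit, rapid_test_pos.
Round 2: R5 [IF rapid_test_pos THEN observe_4h]; R6 [IF rapid_test_pos and followup_48h THEN high_risk]. New: observe_4h, high_risk.
Closure: {admit, culture_positive, followup_48h, high_risk, isolate, o2_sat_low, observe_4h, order_xray, rapid_test_pos, rash, start_antiviral} — 11 facts.

11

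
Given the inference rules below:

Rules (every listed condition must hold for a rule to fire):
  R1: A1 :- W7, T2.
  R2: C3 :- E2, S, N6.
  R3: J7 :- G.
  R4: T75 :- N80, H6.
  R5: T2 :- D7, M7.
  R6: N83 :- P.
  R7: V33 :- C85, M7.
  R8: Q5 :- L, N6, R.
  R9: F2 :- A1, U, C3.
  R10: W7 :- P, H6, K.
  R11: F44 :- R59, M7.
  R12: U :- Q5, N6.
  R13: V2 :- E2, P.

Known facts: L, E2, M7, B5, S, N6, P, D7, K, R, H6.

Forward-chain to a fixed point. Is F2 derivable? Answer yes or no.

yes

Round 1 — R2, R5, R6, R8, R10, R13, derive C3, T2, N83, Q5, W7, V2.
Round 2 — R1, R12, derive A1, U.
Round 3 — R9, derive F2.
F2 appears in round 3, so it is derivable.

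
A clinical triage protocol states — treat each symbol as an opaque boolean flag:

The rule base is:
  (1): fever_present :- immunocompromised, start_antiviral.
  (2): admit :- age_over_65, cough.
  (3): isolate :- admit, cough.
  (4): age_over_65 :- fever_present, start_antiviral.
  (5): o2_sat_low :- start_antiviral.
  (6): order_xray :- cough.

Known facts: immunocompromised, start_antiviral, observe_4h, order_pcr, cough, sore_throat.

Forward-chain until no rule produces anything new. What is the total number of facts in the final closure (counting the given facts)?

[1] (1) [fever_present :- immunocompromised, start_antiviral.]; (5) [o2_sat_low :- start_antiviral.]; (6) [order_xray :- cough.]. ⇒ new: fever_present, o2_sat_low, order_xray.
[2] (4) [age_over_65 :- fever_present, start_antiviral.]. ⇒ new: age_over_65.
[3] (2) [admit :- age_over_65, cough.]. ⇒ new: admit.
[4] (3) [isolate :- admit, cough.]. ⇒ new: isolate.
Closure: {admit, age_over_65, cough, fever_present, immunocompromised, isolate, o2_sat_low, observe_4h, order_pcr, order_xray, sore_throat, start_antiviral} — 12 facts.

12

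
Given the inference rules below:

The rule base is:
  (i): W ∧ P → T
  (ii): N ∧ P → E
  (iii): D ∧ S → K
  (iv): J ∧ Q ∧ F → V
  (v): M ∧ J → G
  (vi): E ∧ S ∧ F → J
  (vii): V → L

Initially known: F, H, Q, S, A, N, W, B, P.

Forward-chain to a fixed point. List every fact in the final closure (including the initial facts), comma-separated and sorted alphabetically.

Round 1: (i) [W ∧ P → T]; (ii) [N ∧ P → E]. Adds T, E.
Round 2: (vi) [E ∧ S ∧ F → J]. Adds J.
Round 3: (iv) [J ∧ Q ∧ F → V]. Adds V.
Round 4: (vii) [V → L]. Adds L.

A, B, E, F, H, J, L, N, P, Q, S, T, V, W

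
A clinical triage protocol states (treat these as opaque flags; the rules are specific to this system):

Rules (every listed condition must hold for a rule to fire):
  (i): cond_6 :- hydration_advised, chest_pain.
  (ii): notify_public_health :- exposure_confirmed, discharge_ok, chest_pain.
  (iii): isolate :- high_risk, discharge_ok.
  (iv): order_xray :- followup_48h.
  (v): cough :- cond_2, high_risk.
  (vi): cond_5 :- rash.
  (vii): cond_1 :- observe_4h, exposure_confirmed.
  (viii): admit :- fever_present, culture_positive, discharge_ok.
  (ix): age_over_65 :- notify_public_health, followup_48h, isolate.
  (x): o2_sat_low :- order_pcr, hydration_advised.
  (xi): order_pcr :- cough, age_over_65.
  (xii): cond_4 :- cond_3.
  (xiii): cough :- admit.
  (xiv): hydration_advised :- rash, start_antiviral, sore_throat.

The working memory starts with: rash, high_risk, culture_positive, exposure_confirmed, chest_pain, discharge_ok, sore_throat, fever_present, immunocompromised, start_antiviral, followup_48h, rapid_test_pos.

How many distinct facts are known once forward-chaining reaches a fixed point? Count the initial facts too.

Round 1 — (ii), (iii), (iv), (vi), (viii), (xiv), derive notify_public_health, isolate, order_xray, cond_5, admit, hydration_advised.
Round 2 — (i), (ix), (xiii), derive cond_6, age_over_65, cough.
Round 3 — (xi), derive order_pcr.
Round 4 — (x), derive o2_sat_low.
Closure: {admit, age_over_65, chest_pain, cond_5, cond_6, cough, culture_positive, discharge_ok, exposure_confirmed, fever_present, followup_48h, high_risk, hydration_advised, immunocompromised, isolate, notify_public_health, o2_sat_low, order_pcr, order_xray, rapid_test_pos, rash, sore_throat, start_antiviral} — 23 facts.

23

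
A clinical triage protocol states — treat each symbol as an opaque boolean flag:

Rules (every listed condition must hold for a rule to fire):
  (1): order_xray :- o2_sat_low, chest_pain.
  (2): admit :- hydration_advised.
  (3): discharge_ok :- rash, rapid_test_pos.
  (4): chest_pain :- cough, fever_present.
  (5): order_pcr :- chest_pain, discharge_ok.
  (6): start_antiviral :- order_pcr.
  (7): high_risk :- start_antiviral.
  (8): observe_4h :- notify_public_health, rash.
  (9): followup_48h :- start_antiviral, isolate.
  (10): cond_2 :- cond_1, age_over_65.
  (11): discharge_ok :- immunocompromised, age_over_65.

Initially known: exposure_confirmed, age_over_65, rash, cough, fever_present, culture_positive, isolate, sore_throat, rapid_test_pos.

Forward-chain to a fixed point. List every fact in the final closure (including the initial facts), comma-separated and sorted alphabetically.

age_over_65, chest_pain, cough, culture_positive, discharge_ok, exposure_confirmed, fever_present, followup_48h, high_risk, isolate, order_pcr, rapid_test_pos, rash, sore_throat, start_antiviral

[1] (3) [discharge_ok :- rash, rapid_test_pos.]; (4) [chest_pain :- cough, fever_present.]. ⇒ new: discharge_ok, chest_pain.
[2] (5) [order_pcr :- chest_pain, discharge_ok.]. ⇒ new: order_pcr.
[3] (6) [start_antiviral :- order_pcr.]. ⇒ new: start_antiviral.
[4] (7) [high_risk :- start_antiviral.]; (9) [followup_48h :- start_antiviral, isolate.]. ⇒ new: high_risk, followup_48h.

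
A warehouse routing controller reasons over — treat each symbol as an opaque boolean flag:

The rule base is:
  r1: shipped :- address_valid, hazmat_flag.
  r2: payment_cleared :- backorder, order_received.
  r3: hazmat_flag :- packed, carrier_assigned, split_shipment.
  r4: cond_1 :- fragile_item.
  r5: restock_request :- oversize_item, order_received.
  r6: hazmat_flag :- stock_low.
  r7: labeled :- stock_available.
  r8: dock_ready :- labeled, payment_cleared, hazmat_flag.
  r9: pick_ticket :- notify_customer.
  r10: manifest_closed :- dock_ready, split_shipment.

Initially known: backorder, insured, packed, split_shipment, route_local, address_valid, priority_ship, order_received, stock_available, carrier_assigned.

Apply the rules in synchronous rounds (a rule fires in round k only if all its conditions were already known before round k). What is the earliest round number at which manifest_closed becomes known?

Round 1 — r2, r3, r7, derive payment_cleared, hazmat_flag, labeled.
Round 2 — r1, r8, derive shipped, dock_ready.
Round 3 — r10, derive manifest_closed.
manifest_closed first appears in round 3.

3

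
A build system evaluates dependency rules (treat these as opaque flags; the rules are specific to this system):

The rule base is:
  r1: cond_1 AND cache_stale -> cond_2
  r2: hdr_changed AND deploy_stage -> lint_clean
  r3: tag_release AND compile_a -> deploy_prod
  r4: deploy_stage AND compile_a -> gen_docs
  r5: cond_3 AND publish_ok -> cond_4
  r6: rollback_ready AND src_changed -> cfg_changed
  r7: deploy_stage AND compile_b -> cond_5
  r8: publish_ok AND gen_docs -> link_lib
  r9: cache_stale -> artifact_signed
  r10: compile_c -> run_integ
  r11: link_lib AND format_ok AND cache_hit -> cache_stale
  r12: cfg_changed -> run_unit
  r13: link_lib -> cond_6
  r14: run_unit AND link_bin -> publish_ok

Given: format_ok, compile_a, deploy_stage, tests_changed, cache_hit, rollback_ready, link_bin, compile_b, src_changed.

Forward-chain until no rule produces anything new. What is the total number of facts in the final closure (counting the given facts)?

18

Round 1 — r4, r6, r7, derive gen_docs, cfg_changed, cond_5.
Round 2 — r12, derive run_unit.
Round 3 — r14, derive publish_ok.
Round 4 — r8, derive link_lib.
Round 5 — r11, r13, derive cache_stale, cond_6.
Round 6 — r9, derive artifact_signed.
Closure: {artifact_signed, cache_hit, cache_stale, cfg_changed, compile_a, compile_b, cond_5, cond_6, deploy_stage, format_ok, gen_docs, link_bin, link_lib, publish_ok, rollback_ready, run_unit, src_changed, tests_changed} — 18 facts.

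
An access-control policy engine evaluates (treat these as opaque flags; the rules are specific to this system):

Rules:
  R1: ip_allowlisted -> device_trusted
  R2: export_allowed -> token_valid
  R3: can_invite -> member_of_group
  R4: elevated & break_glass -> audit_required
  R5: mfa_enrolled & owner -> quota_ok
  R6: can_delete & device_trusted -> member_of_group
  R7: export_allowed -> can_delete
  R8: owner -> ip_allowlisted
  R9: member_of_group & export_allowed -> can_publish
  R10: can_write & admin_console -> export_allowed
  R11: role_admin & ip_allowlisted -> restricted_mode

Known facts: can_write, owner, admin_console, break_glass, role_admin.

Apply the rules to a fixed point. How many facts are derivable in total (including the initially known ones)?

Round 1: R8 [owner -> ip_allowlisted]; R10 [can_write & admin_console -> export_allowed]. New: ip_allowlisted, export_allowed.
Round 2: R1 [ip_allowlisted -> device_trusted]; R2 [export_allowed -> token_valid]; R7 [export_allowed -> can_delete]; R11 [role_admin & ip_allowlisted -> restricted_mode]. New: device_trusted, token_valid, can_delete, restricted_mode.
Round 3: R6 [can_delete & device_trusted -> member_of_group]. New: member_of_group.
Round 4: R9 [member_of_group & export_allowed -> can_publish]. New: can_publish.
Closure: {admin_console, break_glass, can_delete, can_publish, can_write, device_trusted, export_allowed, ip_allowlisted, member_of_group, owner, restricted_mode, role_admin, token_valid} — 13 facts.

13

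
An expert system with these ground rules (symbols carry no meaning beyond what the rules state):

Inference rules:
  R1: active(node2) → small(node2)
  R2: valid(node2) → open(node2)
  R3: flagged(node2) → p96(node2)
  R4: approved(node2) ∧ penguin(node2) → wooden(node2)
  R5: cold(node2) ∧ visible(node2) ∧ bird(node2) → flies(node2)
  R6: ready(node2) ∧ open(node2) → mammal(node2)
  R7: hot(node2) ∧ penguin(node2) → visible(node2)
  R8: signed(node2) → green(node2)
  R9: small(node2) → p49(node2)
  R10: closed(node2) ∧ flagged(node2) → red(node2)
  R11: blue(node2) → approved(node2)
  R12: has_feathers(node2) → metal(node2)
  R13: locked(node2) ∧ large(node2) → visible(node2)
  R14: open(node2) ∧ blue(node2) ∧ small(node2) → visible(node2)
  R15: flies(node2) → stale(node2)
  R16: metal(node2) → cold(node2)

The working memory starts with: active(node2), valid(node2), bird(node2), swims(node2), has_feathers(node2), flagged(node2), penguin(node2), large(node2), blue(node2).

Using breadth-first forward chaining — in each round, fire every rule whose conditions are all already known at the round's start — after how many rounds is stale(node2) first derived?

4

Round 1 fires R1, R2, R3, R11, R12, giving small(node2), open(node2), p96(node2), approved(node2), metal(node2).
Round 2 fires R4, R9, R14, R16, giving wooden(node2), p49(node2), visible(node2), cold(node2).
Round 3 fires R5, giving flies(node2).
Round 4 fires R15, giving stale(node2).
stale(node2) first appears in round 4.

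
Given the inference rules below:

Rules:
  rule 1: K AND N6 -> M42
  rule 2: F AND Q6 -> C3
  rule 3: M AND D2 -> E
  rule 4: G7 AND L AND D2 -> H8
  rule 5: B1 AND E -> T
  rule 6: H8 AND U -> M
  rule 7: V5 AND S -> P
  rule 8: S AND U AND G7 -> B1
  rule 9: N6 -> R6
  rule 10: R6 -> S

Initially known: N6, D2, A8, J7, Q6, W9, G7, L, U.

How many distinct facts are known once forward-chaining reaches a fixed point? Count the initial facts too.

16

Round 1 fires rule 4, rule 9, giving H8, R6.
Round 2 fires rule 6, rule 10, giving M, S.
Round 3 fires rule 3, rule 8, giving E, B1.
Round 4 fires rule 5, giving T.
Closure: {A8, B1, D2, E, G7, H8, J7, L, M, N6, Q6, R6, S, T, U, W9} — 16 facts.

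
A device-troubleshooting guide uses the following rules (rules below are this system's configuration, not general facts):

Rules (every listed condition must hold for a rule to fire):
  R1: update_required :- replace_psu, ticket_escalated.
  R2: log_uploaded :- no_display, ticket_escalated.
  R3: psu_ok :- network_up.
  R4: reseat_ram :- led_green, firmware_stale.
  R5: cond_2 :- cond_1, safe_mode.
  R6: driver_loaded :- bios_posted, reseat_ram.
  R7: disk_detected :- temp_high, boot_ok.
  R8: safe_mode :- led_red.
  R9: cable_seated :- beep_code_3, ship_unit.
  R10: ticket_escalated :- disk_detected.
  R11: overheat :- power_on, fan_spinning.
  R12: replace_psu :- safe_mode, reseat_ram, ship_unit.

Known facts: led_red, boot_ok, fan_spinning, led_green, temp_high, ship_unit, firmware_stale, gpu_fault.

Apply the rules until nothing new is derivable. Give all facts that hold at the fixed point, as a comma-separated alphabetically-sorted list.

Round 1: R4 [reseat_ram :- led_green, firmware_stale.]; R7 [disk_detected :- temp_high, boot_ok.]; R8 [safe_mode :- led_red.]. New: reseat_ram, disk_detected, safe_mode.
Round 2: R10 [ticket_escalated :- disk_detected.]; R12 [replace_psu :- safe_mode, reseat_ram, ship_unit.]. New: ticket_escalated, replace_psu.
Round 3: R1 [update_required :- replace_psu, ticket_escalated.]. New: update_required.

boot_ok, disk_detected, fan_spinning, firmware_stale, gpu_fault, led_green, led_red, replace_psu, reseat_ram, safe_mode, ship_unit, temp_high, ticket_escalated, update_required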